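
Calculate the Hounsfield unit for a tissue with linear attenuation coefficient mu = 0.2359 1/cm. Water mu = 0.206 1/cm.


HU = ((mu_tissue - mu_water) / mu_water) * 1000
HU = ((0.2359 - 0.206) / 0.206) * 1000
HU = 145.1


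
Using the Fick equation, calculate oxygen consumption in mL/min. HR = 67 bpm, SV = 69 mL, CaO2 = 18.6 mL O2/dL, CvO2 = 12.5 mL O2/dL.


CO = HR*SV = 67*69/1000 = 4.623 L/min
a-v O2 diff = 18.6 - 12.5 = 6.1 mL/dL
VO2 = CO * (CaO2-CvO2) * 10 dL/L
VO2 = 4.623 * 6.1 * 10
VO2 = 282 mL/min


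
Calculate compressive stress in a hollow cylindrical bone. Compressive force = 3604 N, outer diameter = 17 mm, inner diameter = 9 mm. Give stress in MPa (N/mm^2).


A = pi*(r_o^2 - r_i^2)
r_o = 8.5 mm, r_i = 4.5 mm
A = 163.363 mm^2
sigma = F/A = 3604 / 163.363
sigma = 22.06 MPa


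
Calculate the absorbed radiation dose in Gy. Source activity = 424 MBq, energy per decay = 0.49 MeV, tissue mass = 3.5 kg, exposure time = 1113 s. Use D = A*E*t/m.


A = 424 MBq = 4.2400e+08 Bq
E = 0.49 MeV = 7.8498e-14 J
D = A*E*t/m = 4.2400e+08*7.8498e-14*1113/3.5
D = 0.01058 Gy


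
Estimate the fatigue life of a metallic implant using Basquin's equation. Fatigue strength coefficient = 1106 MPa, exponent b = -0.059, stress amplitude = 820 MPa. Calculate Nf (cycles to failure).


sigma_a = sigma_f' * (2Nf)^b
2Nf = (sigma_a/sigma_f')^(1/b)
2Nf = (820/1106)^(1/-0.059)
2Nf = 159.36556
Nf = 79.68


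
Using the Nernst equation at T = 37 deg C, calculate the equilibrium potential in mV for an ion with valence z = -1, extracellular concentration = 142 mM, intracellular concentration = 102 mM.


E = (RT/(zF)) * ln(C_out/C_in)
T = 37 + 273.15 = 310.15 K
E = (8.314 * 310.15 / (-1 * 96485)) * ln(142/102)
E = -8.842 mV


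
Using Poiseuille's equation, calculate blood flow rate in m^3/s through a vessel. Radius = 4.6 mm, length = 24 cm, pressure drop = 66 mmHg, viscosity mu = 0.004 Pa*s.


Q = pi*r^4*dP / (8*mu*L)
r = 0.0046 m, L = 0.24 m
dP = 66 mmHg = 8799.252 Pa
Q = 0.001612 m^3/s


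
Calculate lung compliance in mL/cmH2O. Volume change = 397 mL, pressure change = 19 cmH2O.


C = dV / dP
C = 397 / 19
C = 20.89 mL/cmH2O


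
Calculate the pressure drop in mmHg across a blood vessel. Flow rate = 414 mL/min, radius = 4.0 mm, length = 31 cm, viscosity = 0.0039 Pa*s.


dP = 8*mu*L*Q / (pi*r^4)
Q = 414 mL/min = 6.9e-06 m^3/s
dP = 82.9804 Pa = 82.9804 / 133.322 mmHg = 0.6224 mmHg


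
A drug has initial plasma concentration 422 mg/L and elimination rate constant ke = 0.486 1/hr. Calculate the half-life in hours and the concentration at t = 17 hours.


t_half = ln(2) / ke = 0.693147 / 0.486 = 1.426 hr
C(t) = C0 * exp(-ke*t) = 422 * exp(-0.486*17)
C(17) = 0.1089 mg/L


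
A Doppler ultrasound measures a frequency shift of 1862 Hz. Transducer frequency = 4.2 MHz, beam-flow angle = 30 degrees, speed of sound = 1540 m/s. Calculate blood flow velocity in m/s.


v = fd * c / (2 * f0 * cos(theta))
v = 1862 * 1540 / (2 * 4.2000e+06 * cos(30))
v = 0.3942 m/s


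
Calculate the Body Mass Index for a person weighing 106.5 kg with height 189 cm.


BMI = weight / height^2
height = 189 cm = 1.89 m
BMI = 106.5 / 1.89^2
BMI = 29.81 kg/m^2


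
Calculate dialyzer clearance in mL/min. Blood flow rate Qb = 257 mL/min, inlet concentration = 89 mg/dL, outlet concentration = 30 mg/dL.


K = Qb * (Cb_in - Cb_out) / Cb_in
K = 257 * (89 - 30) / 89
K = 170.4 mL/min


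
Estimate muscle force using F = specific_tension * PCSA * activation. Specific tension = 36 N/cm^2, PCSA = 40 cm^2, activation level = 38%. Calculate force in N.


F = sigma * PCSA * activation
F = 36 * 40 * 0.38
F = 547.2 N


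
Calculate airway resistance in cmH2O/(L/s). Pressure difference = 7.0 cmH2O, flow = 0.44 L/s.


R = dP / flow
R = 7.0 / 0.44
R = 15.91 cmH2O/(L/s)


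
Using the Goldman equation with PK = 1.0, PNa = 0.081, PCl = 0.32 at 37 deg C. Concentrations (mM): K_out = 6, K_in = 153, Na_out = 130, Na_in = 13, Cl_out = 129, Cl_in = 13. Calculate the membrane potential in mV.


Vm = (RT/F)*ln((PK*Ko + PNa*Nao + PCl*Cli)/(PK*Ki + PNa*Nai + PCl*Clo))
Numer = 20.69, Denom = 195.333
Vm = -60 mV


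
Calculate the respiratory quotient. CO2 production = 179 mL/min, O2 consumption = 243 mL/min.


RQ = VCO2 / VO2
RQ = 179 / 243
RQ = 0.7366


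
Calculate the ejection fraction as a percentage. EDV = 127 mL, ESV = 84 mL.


SV = EDV - ESV = 127 - 84 = 43 mL
EF = SV/EDV * 100 = 43/127 * 100
EF = 33.86%


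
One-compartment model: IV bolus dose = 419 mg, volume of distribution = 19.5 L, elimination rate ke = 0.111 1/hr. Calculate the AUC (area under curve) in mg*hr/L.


C0 = Dose/Vd = 419/19.5 = 21.4872 mg/L
AUC = C0/ke = 21.4872/0.111
AUC = 193.6 mg*hr/L


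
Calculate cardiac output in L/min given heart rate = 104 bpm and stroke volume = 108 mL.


CO = HR * SV
CO = 104 * 108 / 1000
CO = 11.23 L/min


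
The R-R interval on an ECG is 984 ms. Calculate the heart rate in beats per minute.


HR = 60 / RR_interval(s)
RR = 984 ms = 0.984 s
HR = 60 / 0.984 = 60.98 bpm


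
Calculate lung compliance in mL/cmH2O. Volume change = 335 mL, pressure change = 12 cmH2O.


C = dV / dP
C = 335 / 12
C = 27.92 mL/cmH2O


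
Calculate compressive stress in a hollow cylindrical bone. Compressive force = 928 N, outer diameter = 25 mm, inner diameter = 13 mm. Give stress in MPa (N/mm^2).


A = pi*(r_o^2 - r_i^2)
r_o = 12.5 mm, r_i = 6.5 mm
A = 358.142 mm^2
sigma = F/A = 928 / 358.142
sigma = 2.591 MPa


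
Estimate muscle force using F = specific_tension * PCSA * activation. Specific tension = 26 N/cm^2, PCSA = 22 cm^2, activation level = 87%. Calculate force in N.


F = sigma * PCSA * activation
F = 26 * 22 * 0.87
F = 497.6 N


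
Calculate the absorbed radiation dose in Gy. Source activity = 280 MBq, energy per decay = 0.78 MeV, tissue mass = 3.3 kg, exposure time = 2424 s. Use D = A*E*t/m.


A = 280 MBq = 2.8000e+08 Bq
E = 0.78 MeV = 1.24956e-13 J
D = A*E*t/m = 2.8000e+08*1.24956e-13*2424/3.3
D = 0.0257 Gy


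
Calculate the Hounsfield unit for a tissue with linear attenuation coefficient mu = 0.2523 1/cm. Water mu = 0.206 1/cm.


HU = ((mu_tissue - mu_water) / mu_water) * 1000
HU = ((0.2523 - 0.206) / 0.206) * 1000
HU = 224.8


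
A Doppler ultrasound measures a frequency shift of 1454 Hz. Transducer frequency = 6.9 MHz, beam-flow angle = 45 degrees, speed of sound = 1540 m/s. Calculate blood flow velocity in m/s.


v = fd * c / (2 * f0 * cos(theta))
v = 1454 * 1540 / (2 * 6.9000e+06 * cos(45))
v = 0.2295 m/s


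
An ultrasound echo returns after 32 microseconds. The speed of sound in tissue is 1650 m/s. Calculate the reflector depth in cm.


depth = c * t / 2
t = 32 us = 3.2000e-05 s
depth = 1650 * 3.2000e-05 / 2
depth = 0.0264 m = 2.64 cm


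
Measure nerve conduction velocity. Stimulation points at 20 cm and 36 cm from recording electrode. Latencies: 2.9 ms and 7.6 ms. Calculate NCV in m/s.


Distance = (36 - 20) / 100 = 0.16 m
dt = (7.6 - 2.9) / 1000 = 0.0047 s
NCV = dist / dt = 34.04 m/s


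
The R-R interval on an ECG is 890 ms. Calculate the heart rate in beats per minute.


HR = 60 / RR_interval(s)
RR = 890 ms = 0.89 s
HR = 60 / 0.89 = 67.42 bpm


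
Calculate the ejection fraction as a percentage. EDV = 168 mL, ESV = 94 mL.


SV = EDV - ESV = 168 - 94 = 74 mL
EF = SV/EDV * 100 = 74/168 * 100
EF = 44.05%


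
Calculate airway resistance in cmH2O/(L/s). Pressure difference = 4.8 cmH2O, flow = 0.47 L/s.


R = dP / flow
R = 4.8 / 0.47
R = 10.21 cmH2O/(L/s)


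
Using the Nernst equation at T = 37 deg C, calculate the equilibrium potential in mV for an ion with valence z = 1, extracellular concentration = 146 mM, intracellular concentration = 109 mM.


E = (RT/(zF)) * ln(C_out/C_in)
T = 37 + 273.15 = 310.15 K
E = (8.314 * 310.15 / (1 * 96485)) * ln(146/109)
E = 7.811 mV


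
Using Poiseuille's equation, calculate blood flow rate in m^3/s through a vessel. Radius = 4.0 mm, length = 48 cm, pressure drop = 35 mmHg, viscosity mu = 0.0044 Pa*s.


Q = pi*r^4*dP / (8*mu*L)
r = 0.004 m, L = 0.48 m
dP = 35 mmHg = 4666.27 Pa
Q = 2.2211e-04 m^3/s


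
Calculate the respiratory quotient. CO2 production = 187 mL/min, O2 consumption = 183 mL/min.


RQ = VCO2 / VO2
RQ = 187 / 183
RQ = 1.022


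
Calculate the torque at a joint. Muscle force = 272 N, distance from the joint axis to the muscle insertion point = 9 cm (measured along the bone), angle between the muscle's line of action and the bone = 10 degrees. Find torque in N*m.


Torque = F * d * sin(theta)   (moment arm = d*sin(theta))
d = 9 cm = 0.09 m
Torque = 272 * 0.09 * sin(10)
Torque = 4.251 N*m


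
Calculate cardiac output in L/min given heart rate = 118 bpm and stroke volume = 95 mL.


CO = HR * SV
CO = 118 * 95 / 1000
CO = 11.21 L/min


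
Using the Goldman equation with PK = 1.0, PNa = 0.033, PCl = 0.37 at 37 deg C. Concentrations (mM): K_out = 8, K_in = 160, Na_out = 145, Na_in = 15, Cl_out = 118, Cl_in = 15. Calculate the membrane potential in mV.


Vm = (RT/F)*ln((PK*Ko + PNa*Nao + PCl*Cli)/(PK*Ki + PNa*Nai + PCl*Clo))
Numer = 18.335, Denom = 204.155
Vm = -64.41 mV


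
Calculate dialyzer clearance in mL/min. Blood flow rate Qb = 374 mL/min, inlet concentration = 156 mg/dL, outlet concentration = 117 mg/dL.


K = Qb * (Cb_in - Cb_out) / Cb_in
K = 374 * (156 - 117) / 156
K = 93.5 mL/min


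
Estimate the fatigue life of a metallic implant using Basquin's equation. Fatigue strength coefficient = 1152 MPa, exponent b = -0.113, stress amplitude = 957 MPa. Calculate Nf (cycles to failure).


sigma_a = sigma_f' * (2Nf)^b
2Nf = (sigma_a/sigma_f')^(1/b)
2Nf = (957/1152)^(1/-0.113)
2Nf = 5.1611699
Nf = 2.581


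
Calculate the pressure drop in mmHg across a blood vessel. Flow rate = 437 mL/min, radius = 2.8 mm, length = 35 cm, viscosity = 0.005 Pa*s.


dP = 8*mu*L*Q / (pi*r^4)
Q = 437 mL/min = 7.28333e-06 m^3/s
dP = 528.051 Pa = 528.051 / 133.322 mmHg = 3.961 mmHg


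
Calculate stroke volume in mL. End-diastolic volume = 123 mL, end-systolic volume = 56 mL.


SV = EDV - ESV
SV = 123 - 56
SV = 67 mL


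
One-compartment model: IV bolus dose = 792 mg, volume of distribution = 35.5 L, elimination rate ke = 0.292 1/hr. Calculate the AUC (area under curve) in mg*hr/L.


C0 = Dose/Vd = 792/35.5 = 22.3099 mg/L
AUC = C0/ke = 22.3099/0.292
AUC = 76.4 mg*hr/L


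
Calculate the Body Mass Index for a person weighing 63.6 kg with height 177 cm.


BMI = weight / height^2
height = 177 cm = 1.77 m
BMI = 63.6 / 1.77^2
BMI = 20.3 kg/m^2


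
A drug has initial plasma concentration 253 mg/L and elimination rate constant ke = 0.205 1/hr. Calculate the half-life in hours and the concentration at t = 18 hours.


t_half = ln(2) / ke = 0.693147 / 0.205 = 3.381 hr
C(t) = C0 * exp(-ke*t) = 253 * exp(-0.205*18)
C(18) = 6.318 mg/L


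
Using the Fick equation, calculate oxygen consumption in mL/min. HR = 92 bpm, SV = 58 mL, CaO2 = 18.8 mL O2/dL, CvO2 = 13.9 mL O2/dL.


CO = HR*SV = 92*58/1000 = 5.336 L/min
a-v O2 diff = 18.8 - 13.9 = 4.9 mL/dL
VO2 = CO * (CaO2-CvO2) * 10 dL/L
VO2 = 5.336 * 4.9 * 10
VO2 = 261.5 mL/min


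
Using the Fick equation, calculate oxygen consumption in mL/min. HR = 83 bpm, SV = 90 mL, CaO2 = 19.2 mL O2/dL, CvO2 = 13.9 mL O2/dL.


CO = HR*SV = 83*90/1000 = 7.47 L/min
a-v O2 diff = 19.2 - 13.9 = 5.3 mL/dL
VO2 = CO * (CaO2-CvO2) * 10 dL/L
VO2 = 7.47 * 5.3 * 10
VO2 = 395.9 mL/min


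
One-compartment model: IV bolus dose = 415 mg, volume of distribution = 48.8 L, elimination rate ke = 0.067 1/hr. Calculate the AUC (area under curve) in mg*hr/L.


C0 = Dose/Vd = 415/48.8 = 8.5041 mg/L
AUC = C0/ke = 8.5041/0.067
AUC = 126.9 mg*hr/L


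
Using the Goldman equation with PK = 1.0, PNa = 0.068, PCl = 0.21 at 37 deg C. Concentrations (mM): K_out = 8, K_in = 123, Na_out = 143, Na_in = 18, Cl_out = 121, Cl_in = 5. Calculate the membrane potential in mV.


Vm = (RT/F)*ln((PK*Ko + PNa*Nao + PCl*Cli)/(PK*Ki + PNa*Nai + PCl*Clo))
Numer = 18.774, Denom = 149.634
Vm = -55.47 mV


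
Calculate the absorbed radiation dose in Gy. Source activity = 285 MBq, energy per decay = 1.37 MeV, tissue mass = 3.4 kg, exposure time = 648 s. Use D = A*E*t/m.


A = 285 MBq = 2.8500e+08 Bq
E = 1.37 MeV = 2.19474e-13 J
D = A*E*t/m = 2.8500e+08*2.19474e-13*648/3.4
D = 0.01192 Gy


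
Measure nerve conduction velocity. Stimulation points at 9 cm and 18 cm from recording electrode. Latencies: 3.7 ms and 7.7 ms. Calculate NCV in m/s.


Distance = (18 - 9) / 100 = 0.09 m
dt = (7.7 - 3.7) / 1000 = 0.004 s
NCV = dist / dt = 22.5 m/s


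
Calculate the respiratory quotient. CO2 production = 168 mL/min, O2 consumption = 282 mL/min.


RQ = VCO2 / VO2
RQ = 168 / 282
RQ = 0.5957


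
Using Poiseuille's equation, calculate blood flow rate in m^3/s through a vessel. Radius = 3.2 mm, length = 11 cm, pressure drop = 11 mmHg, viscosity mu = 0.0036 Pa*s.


Q = pi*r^4*dP / (8*mu*L)
r = 0.0032 m, L = 0.11 m
dP = 11 mmHg = 1466.542 Pa
Q = 1.5250e-04 m^3/s


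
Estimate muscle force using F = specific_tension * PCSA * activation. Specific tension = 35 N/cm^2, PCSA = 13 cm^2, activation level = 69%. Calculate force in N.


F = sigma * PCSA * activation
F = 35 * 13 * 0.69
F = 313.9 N


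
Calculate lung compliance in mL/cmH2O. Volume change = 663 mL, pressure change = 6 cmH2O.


C = dV / dP
C = 663 / 6
C = 110.5 mL/cmH2O


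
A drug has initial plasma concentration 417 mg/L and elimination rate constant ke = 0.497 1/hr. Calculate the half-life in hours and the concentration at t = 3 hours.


t_half = ln(2) / ke = 0.693147 / 0.497 = 1.395 hr
C(t) = C0 * exp(-ke*t) = 417 * exp(-0.497*3)
C(3) = 93.89 mg/L


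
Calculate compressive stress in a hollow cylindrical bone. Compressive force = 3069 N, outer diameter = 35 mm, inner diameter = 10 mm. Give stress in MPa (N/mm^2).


A = pi*(r_o^2 - r_i^2)
r_o = 17.5 mm, r_i = 5 mm
A = 883.573 mm^2
sigma = F/A = 3069 / 883.573
sigma = 3.473 MPa


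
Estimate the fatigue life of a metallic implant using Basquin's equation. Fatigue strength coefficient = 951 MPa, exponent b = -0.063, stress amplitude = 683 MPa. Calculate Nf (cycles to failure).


sigma_a = sigma_f' * (2Nf)^b
2Nf = (sigma_a/sigma_f')^(1/b)
2Nf = (683/951)^(1/-0.063)
2Nf = 191.38231
Nf = 95.69


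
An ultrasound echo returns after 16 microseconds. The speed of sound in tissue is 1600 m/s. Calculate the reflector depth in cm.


depth = c * t / 2
t = 16 us = 1.6000e-05 s
depth = 1600 * 1.6000e-05 / 2
depth = 0.0128 m = 1.28 cm


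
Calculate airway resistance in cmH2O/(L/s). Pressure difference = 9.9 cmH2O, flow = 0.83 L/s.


R = dP / flow
R = 9.9 / 0.83
R = 11.93 cmH2O/(L/s)


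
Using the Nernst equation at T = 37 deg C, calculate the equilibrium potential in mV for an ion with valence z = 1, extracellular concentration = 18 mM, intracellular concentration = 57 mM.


E = (RT/(zF)) * ln(C_out/C_in)
T = 37 + 273.15 = 310.15 K
E = (8.314 * 310.15 / (1 * 96485)) * ln(18/57)
E = -30.81 mV


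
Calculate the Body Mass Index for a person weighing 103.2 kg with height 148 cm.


BMI = weight / height^2
height = 148 cm = 1.48 m
BMI = 103.2 / 1.48^2
BMI = 47.11 kg/m^2


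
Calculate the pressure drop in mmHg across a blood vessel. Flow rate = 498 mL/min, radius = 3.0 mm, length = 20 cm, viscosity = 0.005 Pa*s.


dP = 8*mu*L*Q / (pi*r^4)
Q = 498 mL/min = 8.3e-06 m^3/s
dP = 260.936 Pa = 260.936 / 133.322 mmHg = 1.957 mmHg


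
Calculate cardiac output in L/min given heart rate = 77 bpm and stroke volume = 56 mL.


CO = HR * SV
CO = 77 * 56 / 1000
CO = 4.312 L/min


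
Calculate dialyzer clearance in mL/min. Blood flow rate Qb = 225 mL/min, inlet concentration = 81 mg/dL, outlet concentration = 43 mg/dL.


K = Qb * (Cb_in - Cb_out) / Cb_in
K = 225 * (81 - 43) / 81
K = 105.6 mL/min


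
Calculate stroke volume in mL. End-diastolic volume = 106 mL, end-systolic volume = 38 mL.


SV = EDV - ESV
SV = 106 - 38
SV = 68 mL


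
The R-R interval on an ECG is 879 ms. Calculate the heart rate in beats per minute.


HR = 60 / RR_interval(s)
RR = 879 ms = 0.879 s
HR = 60 / 0.879 = 68.26 bpm


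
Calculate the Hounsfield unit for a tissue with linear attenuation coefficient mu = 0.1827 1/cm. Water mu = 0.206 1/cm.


HU = ((mu_tissue - mu_water) / mu_water) * 1000
HU = ((0.1827 - 0.206) / 0.206) * 1000
HU = -113.1


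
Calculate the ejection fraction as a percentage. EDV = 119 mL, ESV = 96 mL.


SV = EDV - ESV = 119 - 96 = 23 mL
EF = SV/EDV * 100 = 23/119 * 100
EF = 19.33%


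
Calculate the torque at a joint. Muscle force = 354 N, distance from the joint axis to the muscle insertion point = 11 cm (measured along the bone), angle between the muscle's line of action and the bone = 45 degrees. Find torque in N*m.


Torque = F * d * sin(theta)   (moment arm = d*sin(theta))
d = 11 cm = 0.11 m
Torque = 354 * 0.11 * sin(45)
Torque = 27.53 N*m


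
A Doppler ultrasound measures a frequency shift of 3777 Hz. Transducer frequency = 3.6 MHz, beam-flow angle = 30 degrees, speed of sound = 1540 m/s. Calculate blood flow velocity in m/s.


v = fd * c / (2 * f0 * cos(theta))
v = 3777 * 1540 / (2 * 3.6000e+06 * cos(30))
v = 0.9328 m/s


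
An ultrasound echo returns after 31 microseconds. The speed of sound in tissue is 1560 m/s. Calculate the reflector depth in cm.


depth = c * t / 2
t = 31 us = 3.1000e-05 s
depth = 1560 * 3.1000e-05 / 2
depth = 0.02418 m = 2.418 cm


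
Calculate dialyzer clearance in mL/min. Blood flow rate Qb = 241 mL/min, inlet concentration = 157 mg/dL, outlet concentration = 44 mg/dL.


K = Qb * (Cb_in - Cb_out) / Cb_in
K = 241 * (157 - 44) / 157
K = 173.5 mL/min


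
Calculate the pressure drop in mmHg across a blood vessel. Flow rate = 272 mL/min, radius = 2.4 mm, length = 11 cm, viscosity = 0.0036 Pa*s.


dP = 8*mu*L*Q / (pi*r^4)
Q = 272 mL/min = 4.53333e-06 m^3/s
dP = 137.787 Pa = 137.787 / 133.322 mmHg = 1.033 mmHg


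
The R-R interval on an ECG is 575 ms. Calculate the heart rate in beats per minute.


HR = 60 / RR_interval(s)
RR = 575 ms = 0.575 s
HR = 60 / 0.575 = 104.3 bpm


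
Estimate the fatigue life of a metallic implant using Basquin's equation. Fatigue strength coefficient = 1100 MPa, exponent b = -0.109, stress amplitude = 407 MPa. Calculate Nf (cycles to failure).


sigma_a = sigma_f' * (2Nf)^b
2Nf = (sigma_a/sigma_f')^(1/b)
2Nf = (407/1100)^(1/-0.109)
2Nf = 9150.6527
Nf = 4575


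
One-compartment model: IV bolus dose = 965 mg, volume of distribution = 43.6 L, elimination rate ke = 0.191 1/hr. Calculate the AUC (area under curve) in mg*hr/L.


C0 = Dose/Vd = 965/43.6 = 22.133 mg/L
AUC = C0/ke = 22.133/0.191
AUC = 115.9 mg*hr/L


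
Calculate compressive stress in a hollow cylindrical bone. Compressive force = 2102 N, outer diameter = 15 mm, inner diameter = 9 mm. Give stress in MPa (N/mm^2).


A = pi*(r_o^2 - r_i^2)
r_o = 7.5 mm, r_i = 4.5 mm
A = 113.097 mm^2
sigma = F/A = 2102 / 113.097
sigma = 18.59 MPa


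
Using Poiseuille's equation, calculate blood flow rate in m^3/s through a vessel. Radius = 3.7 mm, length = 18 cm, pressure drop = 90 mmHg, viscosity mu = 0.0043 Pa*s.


Q = pi*r^4*dP / (8*mu*L)
r = 0.0037 m, L = 0.18 m
dP = 90 mmHg = 11998.98 Pa
Q = 0.001141 m^3/s


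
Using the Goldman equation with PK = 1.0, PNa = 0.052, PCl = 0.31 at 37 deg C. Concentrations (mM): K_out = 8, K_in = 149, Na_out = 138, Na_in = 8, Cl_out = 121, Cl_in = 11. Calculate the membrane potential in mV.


Vm = (RT/F)*ln((PK*Ko + PNa*Nao + PCl*Cli)/(PK*Ki + PNa*Nai + PCl*Clo))
Numer = 18.586, Denom = 186.926
Vm = -61.69 mV


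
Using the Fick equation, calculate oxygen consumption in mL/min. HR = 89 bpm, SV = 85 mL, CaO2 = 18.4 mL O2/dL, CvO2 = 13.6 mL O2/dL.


CO = HR*SV = 89*85/1000 = 7.565 L/min
a-v O2 diff = 18.4 - 13.6 = 4.8 mL/dL
VO2 = CO * (CaO2-CvO2) * 10 dL/L
VO2 = 7.565 * 4.8 * 10
VO2 = 363.1 mL/min


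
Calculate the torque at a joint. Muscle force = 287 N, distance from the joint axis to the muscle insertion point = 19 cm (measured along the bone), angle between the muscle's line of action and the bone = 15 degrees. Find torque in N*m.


Torque = F * d * sin(theta)   (moment arm = d*sin(theta))
d = 19 cm = 0.19 m
Torque = 287 * 0.19 * sin(15)
Torque = 14.11 N*m


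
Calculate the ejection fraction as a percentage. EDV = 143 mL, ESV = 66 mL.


SV = EDV - ESV = 143 - 66 = 77 mL
EF = SV/EDV * 100 = 77/143 * 100
EF = 53.85%


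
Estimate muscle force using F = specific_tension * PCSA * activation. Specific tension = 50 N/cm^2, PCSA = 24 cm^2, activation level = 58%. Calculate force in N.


F = sigma * PCSA * activation
F = 50 * 24 * 0.58
F = 696 N


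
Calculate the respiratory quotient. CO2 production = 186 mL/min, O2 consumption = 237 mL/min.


RQ = VCO2 / VO2
RQ = 186 / 237
RQ = 0.7848


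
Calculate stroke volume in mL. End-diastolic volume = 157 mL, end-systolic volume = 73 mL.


SV = EDV - ESV
SV = 157 - 73
SV = 84 mL


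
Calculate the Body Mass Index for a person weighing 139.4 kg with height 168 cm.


BMI = weight / height^2
height = 168 cm = 1.68 m
BMI = 139.4 / 1.68^2
BMI = 49.39 kg/m^2


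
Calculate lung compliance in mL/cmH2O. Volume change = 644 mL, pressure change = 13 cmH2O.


C = dV / dP
C = 644 / 13
C = 49.54 mL/cmH2O


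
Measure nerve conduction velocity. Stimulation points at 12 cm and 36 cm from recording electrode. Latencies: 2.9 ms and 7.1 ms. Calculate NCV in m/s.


Distance = (36 - 12) / 100 = 0.24 m
dt = (7.1 - 2.9) / 1000 = 0.0042 s
NCV = dist / dt = 57.14 m/s


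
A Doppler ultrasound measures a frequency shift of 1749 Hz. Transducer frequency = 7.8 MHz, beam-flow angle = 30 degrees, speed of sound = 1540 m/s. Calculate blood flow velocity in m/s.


v = fd * c / (2 * f0 * cos(theta))
v = 1749 * 1540 / (2 * 7.8000e+06 * cos(30))
v = 0.1994 m/s


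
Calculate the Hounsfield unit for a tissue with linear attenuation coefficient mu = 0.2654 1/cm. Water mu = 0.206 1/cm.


HU = ((mu_tissue - mu_water) / mu_water) * 1000
HU = ((0.2654 - 0.206) / 0.206) * 1000
HU = 288.3


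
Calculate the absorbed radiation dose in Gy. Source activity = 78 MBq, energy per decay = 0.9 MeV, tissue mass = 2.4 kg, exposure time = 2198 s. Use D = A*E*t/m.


A = 78 MBq = 7.8000e+07 Bq
E = 0.9 MeV = 1.4418e-13 J
D = A*E*t/m = 7.8000e+07*1.4418e-13*2198/2.4
D = 0.0103 Gy


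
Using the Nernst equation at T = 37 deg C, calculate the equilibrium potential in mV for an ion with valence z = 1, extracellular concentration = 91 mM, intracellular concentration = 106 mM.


E = (RT/(zF)) * ln(C_out/C_in)
T = 37 + 273.15 = 310.15 K
E = (8.314 * 310.15 / (1 * 96485)) * ln(91/106)
E = -4.078 mV


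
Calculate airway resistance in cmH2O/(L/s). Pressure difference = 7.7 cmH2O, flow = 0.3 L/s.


R = dP / flow
R = 7.7 / 0.3
R = 25.67 cmH2O/(L/s)


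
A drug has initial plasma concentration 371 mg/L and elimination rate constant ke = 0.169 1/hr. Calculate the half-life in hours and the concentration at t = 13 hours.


t_half = ln(2) / ke = 0.693147 / 0.169 = 4.101 hr
C(t) = C0 * exp(-ke*t) = 371 * exp(-0.169*13)
C(13) = 41.23 mg/L


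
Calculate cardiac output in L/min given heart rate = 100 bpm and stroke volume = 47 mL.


CO = HR * SV
CO = 100 * 47 / 1000
CO = 4.7 L/min


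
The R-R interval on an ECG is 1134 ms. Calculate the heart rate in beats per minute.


HR = 60 / RR_interval(s)
RR = 1134 ms = 1.134 s
HR = 60 / 1.134 = 52.91 bpm


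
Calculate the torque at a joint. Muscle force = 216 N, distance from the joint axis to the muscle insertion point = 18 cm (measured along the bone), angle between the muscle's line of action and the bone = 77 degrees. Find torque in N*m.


Torque = F * d * sin(theta)   (moment arm = d*sin(theta))
d = 18 cm = 0.18 m
Torque = 216 * 0.18 * sin(77)
Torque = 37.88 N*m


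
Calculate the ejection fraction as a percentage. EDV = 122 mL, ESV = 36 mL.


SV = EDV - ESV = 122 - 36 = 86 mL
EF = SV/EDV * 100 = 86/122 * 100
EF = 70.49%


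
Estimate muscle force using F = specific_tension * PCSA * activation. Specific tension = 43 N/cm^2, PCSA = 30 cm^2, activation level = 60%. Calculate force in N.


F = sigma * PCSA * activation
F = 43 * 30 * 0.6
F = 774 N


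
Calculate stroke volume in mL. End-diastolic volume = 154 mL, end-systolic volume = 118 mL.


SV = EDV - ESV
SV = 154 - 118
SV = 36 mL


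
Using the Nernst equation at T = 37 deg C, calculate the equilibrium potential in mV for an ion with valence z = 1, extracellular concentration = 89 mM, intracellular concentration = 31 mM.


E = (RT/(zF)) * ln(C_out/C_in)
T = 37 + 273.15 = 310.15 K
E = (8.314 * 310.15 / (1 * 96485)) * ln(89/31)
E = 28.19 mV


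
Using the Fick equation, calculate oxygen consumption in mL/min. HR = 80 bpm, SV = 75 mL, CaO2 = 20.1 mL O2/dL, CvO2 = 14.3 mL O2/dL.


CO = HR*SV = 80*75/1000 = 6 L/min
a-v O2 diff = 20.1 - 14.3 = 5.8 mL/dL
VO2 = CO * (CaO2-CvO2) * 10 dL/L
VO2 = 6 * 5.8 * 10
VO2 = 348 mL/min


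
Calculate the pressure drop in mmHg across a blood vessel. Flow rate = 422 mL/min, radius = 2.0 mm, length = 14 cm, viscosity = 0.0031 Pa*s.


dP = 8*mu*L*Q / (pi*r^4)
Q = 422 mL/min = 7.03333e-06 m^3/s
dP = 485.815 Pa = 485.815 / 133.322 mmHg = 3.644 mmHg


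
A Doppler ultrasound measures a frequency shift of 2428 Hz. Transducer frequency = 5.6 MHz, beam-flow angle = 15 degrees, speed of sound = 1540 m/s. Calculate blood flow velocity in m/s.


v = fd * c / (2 * f0 * cos(theta))
v = 2428 * 1540 / (2 * 5.6000e+06 * cos(15))
v = 0.3456 m/s


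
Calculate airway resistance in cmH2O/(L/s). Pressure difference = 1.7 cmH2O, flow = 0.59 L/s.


R = dP / flow
R = 1.7 / 0.59
R = 2.881 cmH2O/(L/s)


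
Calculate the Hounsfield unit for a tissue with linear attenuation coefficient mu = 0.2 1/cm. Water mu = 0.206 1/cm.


HU = ((mu_tissue - mu_water) / mu_water) * 1000
HU = ((0.2 - 0.206) / 0.206) * 1000
HU = -29.13


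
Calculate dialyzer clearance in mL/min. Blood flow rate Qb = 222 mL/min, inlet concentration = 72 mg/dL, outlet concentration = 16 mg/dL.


K = Qb * (Cb_in - Cb_out) / Cb_in
K = 222 * (72 - 16) / 72
K = 172.7 mL/min


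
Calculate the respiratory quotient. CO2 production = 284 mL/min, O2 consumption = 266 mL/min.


RQ = VCO2 / VO2
RQ = 284 / 266
RQ = 1.068


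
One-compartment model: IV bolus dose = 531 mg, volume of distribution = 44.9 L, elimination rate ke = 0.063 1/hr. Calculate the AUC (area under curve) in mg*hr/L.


C0 = Dose/Vd = 531/44.9 = 11.8263 mg/L
AUC = C0/ke = 11.8263/0.063
AUC = 187.7 mg*hr/L


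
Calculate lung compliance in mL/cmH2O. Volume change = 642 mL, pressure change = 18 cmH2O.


C = dV / dP
C = 642 / 18
C = 35.67 mL/cmH2O


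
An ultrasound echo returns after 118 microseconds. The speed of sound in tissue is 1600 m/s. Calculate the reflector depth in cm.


depth = c * t / 2
t = 118 us = 1.1800e-04 s
depth = 1600 * 1.1800e-04 / 2
depth = 0.0944 m = 9.44 cm


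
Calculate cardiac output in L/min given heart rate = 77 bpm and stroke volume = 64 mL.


CO = HR * SV
CO = 77 * 64 / 1000
CO = 4.928 L/min


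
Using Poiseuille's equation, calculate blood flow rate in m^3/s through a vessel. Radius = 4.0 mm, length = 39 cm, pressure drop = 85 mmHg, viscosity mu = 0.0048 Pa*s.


Q = pi*r^4*dP / (8*mu*L)
r = 0.004 m, L = 0.39 m
dP = 85 mmHg = 11332.37 Pa
Q = 6.0858e-04 m^3/s


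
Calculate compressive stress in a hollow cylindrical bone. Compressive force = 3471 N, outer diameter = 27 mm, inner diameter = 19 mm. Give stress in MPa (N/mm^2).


A = pi*(r_o^2 - r_i^2)
r_o = 13.5 mm, r_i = 9.5 mm
A = 289.027 mm^2
sigma = F/A = 3471 / 289.027
sigma = 12.01 MPa


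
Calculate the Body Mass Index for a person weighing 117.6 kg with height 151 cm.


BMI = weight / height^2
height = 151 cm = 1.51 m
BMI = 117.6 / 1.51^2
BMI = 51.58 kg/m^2


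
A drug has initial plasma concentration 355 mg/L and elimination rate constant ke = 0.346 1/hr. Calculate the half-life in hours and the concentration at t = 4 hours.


t_half = ln(2) / ke = 0.693147 / 0.346 = 2.003 hr
C(t) = C0 * exp(-ke*t) = 355 * exp(-0.346*4)
C(4) = 88.95 mg/L


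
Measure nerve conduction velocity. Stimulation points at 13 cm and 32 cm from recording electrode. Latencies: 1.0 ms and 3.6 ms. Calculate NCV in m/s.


Distance = (32 - 13) / 100 = 0.19 m
dt = (3.6 - 1.0) / 1000 = 0.0026 s
NCV = dist / dt = 73.08 m/s


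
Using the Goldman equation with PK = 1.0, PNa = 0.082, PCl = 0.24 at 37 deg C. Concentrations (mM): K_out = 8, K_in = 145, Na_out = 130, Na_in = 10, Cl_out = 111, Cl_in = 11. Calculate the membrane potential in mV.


Vm = (RT/F)*ln((PK*Ko + PNa*Nao + PCl*Cli)/(PK*Ki + PNa*Nai + PCl*Clo))
Numer = 21.3, Denom = 172.46
Vm = -55.89 mV


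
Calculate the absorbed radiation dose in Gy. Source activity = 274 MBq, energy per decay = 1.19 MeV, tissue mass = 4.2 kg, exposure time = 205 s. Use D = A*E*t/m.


A = 274 MBq = 2.7400e+08 Bq
E = 1.19 MeV = 1.90638e-13 J
D = A*E*t/m = 2.7400e+08*1.90638e-13*205/4.2
D = 0.00255 Gy


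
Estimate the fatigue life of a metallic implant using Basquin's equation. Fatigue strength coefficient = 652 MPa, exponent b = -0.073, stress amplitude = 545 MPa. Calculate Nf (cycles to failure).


sigma_a = sigma_f' * (2Nf)^b
2Nf = (sigma_a/sigma_f')^(1/b)
2Nf = (545/652)^(1/-0.073)
2Nf = 11.653418
Nf = 5.827


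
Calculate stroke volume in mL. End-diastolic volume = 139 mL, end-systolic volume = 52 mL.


SV = EDV - ESV
SV = 139 - 52
SV = 87 mL


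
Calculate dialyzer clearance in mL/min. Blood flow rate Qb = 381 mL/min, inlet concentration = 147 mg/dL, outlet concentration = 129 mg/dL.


K = Qb * (Cb_in - Cb_out) / Cb_in
K = 381 * (147 - 129) / 147
K = 46.65 mL/min


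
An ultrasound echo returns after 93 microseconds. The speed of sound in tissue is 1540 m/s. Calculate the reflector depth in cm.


depth = c * t / 2
t = 93 us = 9.3000e-05 s
depth = 1540 * 9.3000e-05 / 2
depth = 0.07161 m = 7.161 cm


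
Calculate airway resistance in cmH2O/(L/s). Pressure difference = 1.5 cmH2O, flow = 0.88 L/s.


R = dP / flow
R = 1.5 / 0.88
R = 1.705 cmH2O/(L/s)


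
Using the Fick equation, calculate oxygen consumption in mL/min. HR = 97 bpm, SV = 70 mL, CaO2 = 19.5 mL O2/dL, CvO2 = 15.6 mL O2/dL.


CO = HR*SV = 97*70/1000 = 6.79 L/min
a-v O2 diff = 19.5 - 15.6 = 3.9 mL/dL
VO2 = CO * (CaO2-CvO2) * 10 dL/L
VO2 = 6.79 * 3.9 * 10
VO2 = 264.8 mL/min


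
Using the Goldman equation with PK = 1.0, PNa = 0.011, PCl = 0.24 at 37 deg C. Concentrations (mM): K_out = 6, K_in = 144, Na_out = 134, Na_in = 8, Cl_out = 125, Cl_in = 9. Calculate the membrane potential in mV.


Vm = (RT/F)*ln((PK*Ko + PNa*Nao + PCl*Cli)/(PK*Ki + PNa*Nai + PCl*Clo))
Numer = 9.634, Denom = 174.088
Vm = -77.35 mV


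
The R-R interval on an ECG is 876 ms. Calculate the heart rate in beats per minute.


HR = 60 / RR_interval(s)
RR = 876 ms = 0.876 s
HR = 60 / 0.876 = 68.49 bpm


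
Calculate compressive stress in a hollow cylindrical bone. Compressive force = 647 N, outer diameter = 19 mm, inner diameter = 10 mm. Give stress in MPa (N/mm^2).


A = pi*(r_o^2 - r_i^2)
r_o = 9.5 mm, r_i = 5 mm
A = 204.989 mm^2
sigma = F/A = 647 / 204.989
sigma = 3.156 MPa


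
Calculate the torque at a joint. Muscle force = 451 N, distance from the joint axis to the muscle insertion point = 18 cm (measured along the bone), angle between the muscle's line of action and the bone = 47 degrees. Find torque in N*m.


Torque = F * d * sin(theta)   (moment arm = d*sin(theta))
d = 18 cm = 0.18 m
Torque = 451 * 0.18 * sin(47)
Torque = 59.37 N*m


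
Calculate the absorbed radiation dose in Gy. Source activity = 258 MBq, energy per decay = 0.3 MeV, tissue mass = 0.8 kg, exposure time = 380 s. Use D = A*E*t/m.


A = 258 MBq = 2.5800e+08 Bq
E = 0.3 MeV = 4.806e-14 J
D = A*E*t/m = 2.5800e+08*4.806e-14*380/0.8
D = 0.00589 Gy


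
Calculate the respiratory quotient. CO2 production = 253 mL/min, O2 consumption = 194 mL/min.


RQ = VCO2 / VO2
RQ = 253 / 194
RQ = 1.304


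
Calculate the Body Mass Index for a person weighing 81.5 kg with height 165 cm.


BMI = weight / height^2
height = 165 cm = 1.65 m
BMI = 81.5 / 1.65^2
BMI = 29.94 kg/m^2


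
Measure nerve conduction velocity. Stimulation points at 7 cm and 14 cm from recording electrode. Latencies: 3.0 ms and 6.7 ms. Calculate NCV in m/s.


Distance = (14 - 7) / 100 = 0.07 m
dt = (6.7 - 3.0) / 1000 = 0.0037 s
NCV = dist / dt = 18.92 m/s


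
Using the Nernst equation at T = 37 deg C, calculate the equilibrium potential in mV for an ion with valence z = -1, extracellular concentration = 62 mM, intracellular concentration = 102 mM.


E = (RT/(zF)) * ln(C_out/C_in)
T = 37 + 273.15 = 310.15 K
E = (8.314 * 310.15 / (-1 * 96485)) * ln(62/102)
E = 13.3 mV


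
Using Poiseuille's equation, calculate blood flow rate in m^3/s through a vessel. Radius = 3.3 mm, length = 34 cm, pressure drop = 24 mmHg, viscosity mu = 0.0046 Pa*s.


Q = pi*r^4*dP / (8*mu*L)
r = 0.0033 m, L = 0.34 m
dP = 24 mmHg = 3199.728 Pa
Q = 9.5278e-05 m^3/s


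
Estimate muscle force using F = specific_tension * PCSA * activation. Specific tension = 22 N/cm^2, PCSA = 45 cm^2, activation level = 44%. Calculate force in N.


F = sigma * PCSA * activation
F = 22 * 45 * 0.44
F = 435.6 N


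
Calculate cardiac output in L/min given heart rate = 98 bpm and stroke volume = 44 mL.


CO = HR * SV
CO = 98 * 44 / 1000
CO = 4.312 L/min


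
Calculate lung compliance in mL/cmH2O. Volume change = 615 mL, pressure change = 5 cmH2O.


C = dV / dP
C = 615 / 5
C = 123 mL/cmH2O


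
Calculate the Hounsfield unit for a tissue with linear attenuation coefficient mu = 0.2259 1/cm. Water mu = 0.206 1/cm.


HU = ((mu_tissue - mu_water) / mu_water) * 1000
HU = ((0.2259 - 0.206) / 0.206) * 1000
HU = 96.6


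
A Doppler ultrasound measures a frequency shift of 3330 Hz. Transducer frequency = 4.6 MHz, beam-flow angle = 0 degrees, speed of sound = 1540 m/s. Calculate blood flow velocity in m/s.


v = fd * c / (2 * f0 * cos(theta))
v = 3330 * 1540 / (2 * 4.6000e+06 * cos(0))
v = 0.5574 m/s


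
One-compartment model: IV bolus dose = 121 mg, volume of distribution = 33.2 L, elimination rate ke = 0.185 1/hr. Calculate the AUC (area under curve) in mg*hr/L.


C0 = Dose/Vd = 121/33.2 = 3.64458 mg/L
AUC = C0/ke = 3.64458/0.185
AUC = 19.7 mg*hr/L


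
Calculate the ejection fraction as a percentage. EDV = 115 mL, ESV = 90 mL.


SV = EDV - ESV = 115 - 90 = 25 mL
EF = SV/EDV * 100 = 25/115 * 100
EF = 21.74%


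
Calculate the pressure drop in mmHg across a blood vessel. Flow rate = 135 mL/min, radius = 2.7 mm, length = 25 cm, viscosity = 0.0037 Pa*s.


dP = 8*mu*L*Q / (pi*r^4)
Q = 135 mL/min = 2.25e-06 m^3/s
dP = 99.7262 Pa = 99.7262 / 133.322 mmHg = 0.748 mmHg


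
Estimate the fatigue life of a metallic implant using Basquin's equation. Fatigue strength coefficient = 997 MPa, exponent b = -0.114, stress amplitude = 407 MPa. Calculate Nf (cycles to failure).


sigma_a = sigma_f' * (2Nf)^b
2Nf = (sigma_a/sigma_f')^(1/b)
2Nf = (407/997)^(1/-0.114)
2Nf = 2589.1932
Nf = 1295


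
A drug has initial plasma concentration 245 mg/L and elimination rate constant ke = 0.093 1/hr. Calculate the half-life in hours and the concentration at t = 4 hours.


t_half = ln(2) / ke = 0.693147 / 0.093 = 7.453 hr
C(t) = C0 * exp(-ke*t) = 245 * exp(-0.093*4)
C(4) = 168.9 mg/L


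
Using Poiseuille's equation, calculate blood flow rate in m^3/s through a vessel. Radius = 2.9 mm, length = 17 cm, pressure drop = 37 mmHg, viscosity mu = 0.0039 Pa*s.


Q = pi*r^4*dP / (8*mu*L)
r = 0.0029 m, L = 0.17 m
dP = 37 mmHg = 4932.914 Pa
Q = 2.0665e-04 m^3/s


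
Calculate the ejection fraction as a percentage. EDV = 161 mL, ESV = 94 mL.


SV = EDV - ESV = 161 - 94 = 67 mL
EF = SV/EDV * 100 = 67/161 * 100
EF = 41.61%


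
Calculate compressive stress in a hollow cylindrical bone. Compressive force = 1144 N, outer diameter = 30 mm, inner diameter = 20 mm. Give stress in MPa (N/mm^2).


A = pi*(r_o^2 - r_i^2)
r_o = 15 mm, r_i = 10 mm
A = 392.699 mm^2
sigma = F/A = 1144 / 392.699
sigma = 2.913 MPa


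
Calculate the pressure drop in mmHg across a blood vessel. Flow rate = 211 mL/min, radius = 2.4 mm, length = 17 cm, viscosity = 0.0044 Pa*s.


dP = 8*mu*L*Q / (pi*r^4)
Q = 211 mL/min = 3.51667e-06 m^3/s
dP = 201.896 Pa = 201.896 / 133.322 mmHg = 1.514 mmHg


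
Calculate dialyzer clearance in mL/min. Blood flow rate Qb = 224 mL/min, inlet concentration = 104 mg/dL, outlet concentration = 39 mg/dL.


K = Qb * (Cb_in - Cb_out) / Cb_in
K = 224 * (104 - 39) / 104
K = 140 mL/min


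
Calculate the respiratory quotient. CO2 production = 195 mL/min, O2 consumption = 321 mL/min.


RQ = VCO2 / VO2
RQ = 195 / 321
RQ = 0.6075


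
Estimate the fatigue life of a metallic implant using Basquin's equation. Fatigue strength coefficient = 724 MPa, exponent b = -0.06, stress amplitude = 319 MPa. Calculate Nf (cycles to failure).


sigma_a = sigma_f' * (2Nf)^b
2Nf = (sigma_a/sigma_f')^(1/b)
2Nf = (319/724)^(1/-0.06)
2Nf = 855982.17
Nf = 4.28e+05


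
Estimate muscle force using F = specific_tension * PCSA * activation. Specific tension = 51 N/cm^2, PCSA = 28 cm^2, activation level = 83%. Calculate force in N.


F = sigma * PCSA * activation
F = 51 * 28 * 0.83
F = 1185 N


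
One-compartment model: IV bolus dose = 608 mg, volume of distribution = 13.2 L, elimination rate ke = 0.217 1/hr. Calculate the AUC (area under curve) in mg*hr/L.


C0 = Dose/Vd = 608/13.2 = 46.0606 mg/L
AUC = C0/ke = 46.0606/0.217
AUC = 212.3 mg*hr/L


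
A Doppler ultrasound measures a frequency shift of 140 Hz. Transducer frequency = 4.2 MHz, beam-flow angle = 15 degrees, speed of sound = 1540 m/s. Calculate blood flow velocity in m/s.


v = fd * c / (2 * f0 * cos(theta))
v = 140 * 1540 / (2 * 4.2000e+06 * cos(15))
v = 0.02657 m/s


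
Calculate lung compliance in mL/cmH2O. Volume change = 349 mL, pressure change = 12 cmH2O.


C = dV / dP
C = 349 / 12
C = 29.08 mL/cmH2O


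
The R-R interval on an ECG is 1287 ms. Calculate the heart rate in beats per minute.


HR = 60 / RR_interval(s)
RR = 1287 ms = 1.287 s
HR = 60 / 1.287 = 46.62 bpm


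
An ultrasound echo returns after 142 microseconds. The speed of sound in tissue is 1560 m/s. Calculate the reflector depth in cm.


depth = c * t / 2
t = 142 us = 1.4200e-04 s
depth = 1560 * 1.4200e-04 / 2
depth = 0.11076 m = 11.076 cm


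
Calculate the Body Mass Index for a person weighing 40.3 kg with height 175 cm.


BMI = weight / height^2
height = 175 cm = 1.75 m
BMI = 40.3 / 1.75^2
BMI = 13.16 kg/m^2


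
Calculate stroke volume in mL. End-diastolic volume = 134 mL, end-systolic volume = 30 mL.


SV = EDV - ESV
SV = 134 - 30
SV = 104 mL


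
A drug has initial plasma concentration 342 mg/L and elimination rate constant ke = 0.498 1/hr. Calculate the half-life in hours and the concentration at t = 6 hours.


t_half = ln(2) / ke = 0.693147 / 0.498 = 1.392 hr
C(t) = C0 * exp(-ke*t) = 342 * exp(-0.498*6)
C(6) = 17.23 mg/L


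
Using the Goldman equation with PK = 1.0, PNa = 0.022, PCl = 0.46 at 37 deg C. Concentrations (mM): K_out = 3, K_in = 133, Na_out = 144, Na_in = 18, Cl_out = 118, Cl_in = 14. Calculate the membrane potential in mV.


Vm = (RT/F)*ln((PK*Ko + PNa*Nao + PCl*Cli)/(PK*Ki + PNa*Nai + PCl*Clo))
Numer = 12.608, Denom = 187.676
Vm = -72.17 mV


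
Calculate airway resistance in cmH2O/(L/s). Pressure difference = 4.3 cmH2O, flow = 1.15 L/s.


R = dP / flow
R = 4.3 / 1.15
R = 3.739 cmH2O/(L/s)
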